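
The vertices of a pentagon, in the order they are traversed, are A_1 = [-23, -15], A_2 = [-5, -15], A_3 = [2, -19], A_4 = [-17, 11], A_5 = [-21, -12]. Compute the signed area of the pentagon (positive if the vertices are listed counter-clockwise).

Apply the shoelace formula: 2A = Σ (x_i·y_{i+1} − x_{i+1}·y_i), indices taken mod 5.
Σ = (270) + (125) + (-301) + (435) + (39) = 568
Signed area = Σ/2 = 284 (positive ⇒ counter-clockwise traversal).

284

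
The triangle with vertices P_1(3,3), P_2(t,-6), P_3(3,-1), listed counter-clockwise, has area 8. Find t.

-1

Write out the shoelace sum; only the two edges meeting at P_2 involve t:
2·Area = [(3·(-6) − t·3) + (t·(-1) − 3·(-6))] + 12
       = -4·t + 12 = 16
⇒ t = -1.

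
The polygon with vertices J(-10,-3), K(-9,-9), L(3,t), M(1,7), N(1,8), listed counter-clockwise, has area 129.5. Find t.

Write out the shoelace sum; only the two edges meeting at L involve t:
2·Area = [((-9)·t − 3·(-9)) + (3·7 − 1·t)] + 141
       = -10·t + 189 = 259
⇒ t = -7.

-7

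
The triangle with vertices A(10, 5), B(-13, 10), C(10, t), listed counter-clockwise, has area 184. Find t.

-11

Write out the shoelace sum; only the two edges meeting at C involve t:
2·Area = [((-13)·t − 10·10) + (10·5 − 10·t)] + 165
       = -23·t + 115 = 368
⇒ t = -11.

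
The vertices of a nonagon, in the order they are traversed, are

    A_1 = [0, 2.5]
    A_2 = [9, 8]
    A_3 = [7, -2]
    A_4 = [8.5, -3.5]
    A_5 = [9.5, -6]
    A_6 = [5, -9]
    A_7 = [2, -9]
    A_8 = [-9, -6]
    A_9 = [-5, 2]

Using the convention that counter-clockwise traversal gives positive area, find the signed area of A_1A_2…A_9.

Apply the surveyor's formula: 2A = Σ (x_i·y_{i+1} − x_{i+1}·y_i), indices taken mod 9.
Σ = (-22.5) + (-74) + (-7.5) + (-17.75) + (-55.5) + (-27) + (-93) + (-48) + (-12.5) = -357.75
Signed area = Σ/2 = -178.875 (negative ⇒ clockwise traversal).

-178.875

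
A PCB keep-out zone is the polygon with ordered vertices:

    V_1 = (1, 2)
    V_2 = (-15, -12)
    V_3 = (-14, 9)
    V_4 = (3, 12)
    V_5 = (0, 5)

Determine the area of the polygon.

235

Σ = (18) + (-303) + (-195) + (15) + (-5) = -470
Area = |Σ|/2 = 235.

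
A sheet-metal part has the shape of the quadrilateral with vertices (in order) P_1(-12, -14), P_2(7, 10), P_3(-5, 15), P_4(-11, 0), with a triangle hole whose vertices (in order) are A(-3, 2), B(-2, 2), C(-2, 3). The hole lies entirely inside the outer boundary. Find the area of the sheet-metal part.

225.5

Outer boundary:
Σ = (-22) + (155) + (165) + (154) = 452
Area = |Σ|/2 = 226.
Hole:
A→B: (-3)(2) − (-2)(2) = -2
B→C: (-2)(3) − (-2)(2) = -2
C→A: (-2)(2) − (-3)(3) = 5
Σ = 1
Area = |Σ|/2 = 0.5.
Net area = 226 − 0.5 = 225.5.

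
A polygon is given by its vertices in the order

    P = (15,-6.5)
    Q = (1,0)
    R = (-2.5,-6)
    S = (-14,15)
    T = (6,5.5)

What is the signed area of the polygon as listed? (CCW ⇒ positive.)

Apply Gauss's area formula: 2A = Σ (x_i·y_{i+1} − x_{i+1}·y_i), indices taken mod 5.
Σ = (6.5) + (-6) + (-121.5) + (-167) + (-121.5) = -409.5
Signed area = Σ/2 = -204.75 (negative ⇒ clockwise traversal).

-204.75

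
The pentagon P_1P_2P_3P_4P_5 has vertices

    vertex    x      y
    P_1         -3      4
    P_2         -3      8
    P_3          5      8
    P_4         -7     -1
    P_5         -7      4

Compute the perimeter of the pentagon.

36

|P_1P_2| = √((0)² + (4)²) = √16 = 4
|P_2P_3| = √((8)² + (0)²) = √64 = 8
|P_3P_4| = √((-12)² + (-9)²) = √225 = 15
|P_4P_5| = √((0)² + (5)²) = √25 = 5
|P_5P_1| = √((4)² + (0)²) = √16 = 4
Perimeter = 4 + 8 + 15 + 5 + 4 = 36.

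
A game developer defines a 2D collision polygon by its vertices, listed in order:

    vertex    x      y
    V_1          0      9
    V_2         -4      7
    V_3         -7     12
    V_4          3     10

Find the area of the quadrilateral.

Apply the surveyor's formula: 2A = Σ (x_i·y_{i+1} − x_{i+1}·y_i), indices taken mod 4.
Σ = (36) + (1) + (-106) + (27) = -42
Area = |Σ|/2 = 21.

21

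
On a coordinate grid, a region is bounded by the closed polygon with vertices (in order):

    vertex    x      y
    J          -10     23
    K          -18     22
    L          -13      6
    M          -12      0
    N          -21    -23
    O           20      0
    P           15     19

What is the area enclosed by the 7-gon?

1047.5

Σ = (194) + (178) + (72) + (276) + (460) + (380) + (535) = 2095
Area = |Σ|/2 = 1047.5.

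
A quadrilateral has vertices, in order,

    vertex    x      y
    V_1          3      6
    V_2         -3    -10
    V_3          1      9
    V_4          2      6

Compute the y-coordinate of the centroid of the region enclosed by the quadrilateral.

187/141

Apply the shoelace (surveyor's) formula. First the cross-terms c_i = x_i·y_{i+1} − x_{i+1}·y_i:
  -12, -17, -12, -6  ⇒  2A = -47, A = -23.5.
Then Σ (y_i + y_{i+1})·c_i = -187, so ȳ = -187 / (6·(-23.5)) = 187/141.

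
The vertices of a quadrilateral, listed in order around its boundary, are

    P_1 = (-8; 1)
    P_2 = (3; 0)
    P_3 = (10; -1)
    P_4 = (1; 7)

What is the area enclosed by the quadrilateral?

61

Apply the shoelace formula: 2A = Σ (x_i·y_{i+1} − x_{i+1}·y_i), indices taken mod 4.
Σ = (-3) + (-3) + (71) + (57) = 122
Area = |Σ|/2 = 61.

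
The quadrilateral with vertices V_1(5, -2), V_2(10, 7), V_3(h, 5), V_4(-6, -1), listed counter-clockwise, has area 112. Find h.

Write out the shoelace sum; only the two edges meeting at V_3 involve h:
2·Area = [(10·5 − h·7) + (h·(-1) − (-6)·5)] + 72
       = -8·h + 152 = 224
⇒ h = -9.

-9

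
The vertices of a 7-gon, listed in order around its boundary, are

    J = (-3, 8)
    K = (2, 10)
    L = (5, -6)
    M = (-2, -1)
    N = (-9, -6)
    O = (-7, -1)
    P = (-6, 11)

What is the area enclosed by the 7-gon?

126.5

Σ = (-46) + (-62) + (-17) + (3) + (-33) + (-83) + (-15) = -253
Area = |Σ|/2 = 126.5.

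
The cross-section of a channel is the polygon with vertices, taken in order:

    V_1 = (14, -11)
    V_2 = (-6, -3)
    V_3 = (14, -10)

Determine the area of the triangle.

Apply the surveyor's formula: 2A = Σ (x_i·y_{i+1} − x_{i+1}·y_i), indices taken mod 3.
Σ = (-108) + (102) + (-14) = -20
Area = |Σ|/2 = 10.

10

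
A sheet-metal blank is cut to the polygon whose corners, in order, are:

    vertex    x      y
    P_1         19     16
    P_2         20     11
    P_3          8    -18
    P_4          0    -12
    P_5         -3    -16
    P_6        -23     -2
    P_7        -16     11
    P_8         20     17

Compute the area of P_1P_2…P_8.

916.5

Apply the shoelace formula: 2A = Σ (x_i·y_{i+1} − x_{i+1}·y_i), indices taken mod 8.
Σ = (-111) + (-448) + (-96) + (-36) + (-362) + (-285) + (-492) + (-3) = -1833
Area = |Σ|/2 = 916.5.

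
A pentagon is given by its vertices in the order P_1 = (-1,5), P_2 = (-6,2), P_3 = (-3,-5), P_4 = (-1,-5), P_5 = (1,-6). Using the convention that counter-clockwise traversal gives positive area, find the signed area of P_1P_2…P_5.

Apply the shoelace (surveyor's) formula: 2A = Σ (x_i·y_{i+1} − x_{i+1}·y_i), indices taken mod 5.
Cross-terms: 28, 36, 10, 11, -1  ⇒  Σ = 84
Signed area = Σ/2 = 42 (positive ⇒ counter-clockwise traversal).

42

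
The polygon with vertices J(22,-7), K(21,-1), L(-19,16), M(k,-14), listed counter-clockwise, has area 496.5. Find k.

The doubled signed area Σ (x_i y_{i+1} − x_{i+1} y_i) is linear in k.
With k=0 it equals 1016; the coefficient of k is -23 (from the two edges through M).
So -23·k + 1016 = 2·496.5 = 993 ⇒ k = 1.

1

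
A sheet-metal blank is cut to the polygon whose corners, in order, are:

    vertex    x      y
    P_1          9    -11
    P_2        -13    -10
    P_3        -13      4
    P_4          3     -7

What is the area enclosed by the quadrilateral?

153

Apply Gauss's area formula: 2A = Σ (x_i·y_{i+1} − x_{i+1}·y_i), indices taken mod 4.
Σ = (-233) + (-182) + (79) + (30) = -306
Area = |Σ|/2 = 153.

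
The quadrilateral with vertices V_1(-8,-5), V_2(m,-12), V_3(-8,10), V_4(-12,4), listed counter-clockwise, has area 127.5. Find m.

Write out the shoelace sum; only the two edges meeting at V_2 involve m:
2·Area = [((-8)·(-12) − m·(-5)) + (m·10 − (-8)·(-12))] + 180
       = 15·m + 180 = 255
⇒ m = 5.

5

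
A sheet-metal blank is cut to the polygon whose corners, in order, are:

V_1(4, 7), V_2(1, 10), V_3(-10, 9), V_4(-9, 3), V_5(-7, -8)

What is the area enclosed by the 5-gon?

Cross-terms: 33, 109, 51, 93, -17  ⇒  Σ = 269
Area = |Σ|/2 = 134.5.

134.5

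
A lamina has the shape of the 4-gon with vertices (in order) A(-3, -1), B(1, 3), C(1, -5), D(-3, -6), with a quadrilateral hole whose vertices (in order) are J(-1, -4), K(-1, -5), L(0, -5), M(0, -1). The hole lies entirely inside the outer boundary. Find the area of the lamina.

23.5

Outer boundary:
Σ = (-8) + (-8) + (-21) + (-15) = -52
Area = |Σ|/2 = 26.
Hole:
Σ = (1) + (5) + (0) + (-1) = 5
Area = |Σ|/2 = 2.5.
Net area = 26 − 2.5 = 23.5.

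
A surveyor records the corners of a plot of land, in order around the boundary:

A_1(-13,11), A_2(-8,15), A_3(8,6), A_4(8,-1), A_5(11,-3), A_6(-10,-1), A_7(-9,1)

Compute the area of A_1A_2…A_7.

245

Σ = (-107) + (-168) + (-56) + (-13) + (-41) + (-19) + (-86) = -490
Area = |Σ|/2 = 245.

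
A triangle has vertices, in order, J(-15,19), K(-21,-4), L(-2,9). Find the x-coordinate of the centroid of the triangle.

-38/3

Apply the surveyor's formula. First the cross-terms c_i = x_i·y_{i+1} − x_{i+1}·y_i:
  459, -197, 97  ⇒  2A = 359, A = 179.5.
Then Σ (x_i + x_{i+1})·c_i = -13642, so x̄ = -13642 / (6·179.5) = -38/3.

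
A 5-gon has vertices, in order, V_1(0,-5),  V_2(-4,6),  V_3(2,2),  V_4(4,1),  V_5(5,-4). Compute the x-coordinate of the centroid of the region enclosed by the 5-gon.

5/6

Apply the surveyor's formula. First the cross-terms c_i = x_i·y_{i+1} − x_{i+1}·y_i:
  -20, -20, -6, -21, -25  ⇒  2A = -92, A = -46.
Then Σ (x_i + x_{i+1})·c_i = -230, so x̄ = -230 / (6·(-46)) = 5/6.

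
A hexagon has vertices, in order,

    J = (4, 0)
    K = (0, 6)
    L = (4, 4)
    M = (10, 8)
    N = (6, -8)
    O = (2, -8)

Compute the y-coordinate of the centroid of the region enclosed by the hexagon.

-8/51

Apply the shoelace (surveyor's) formula. First the cross-terms c_i = x_i·y_{i+1} − x_{i+1}·y_i:
  24, -24, -8, -128, -32, 32  ⇒  2A = -136, A = -68.
Then Σ (y_i + y_{i+1})·c_i = 64, so ȳ = 64 / (6·(-68)) = -8/51.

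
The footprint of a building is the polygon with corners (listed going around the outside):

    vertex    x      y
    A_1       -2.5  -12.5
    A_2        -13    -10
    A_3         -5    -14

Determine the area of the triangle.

A_1→A_2: (-2.5)(-10) − (-13)(-12.5) = -137.5
A_2→A_3: (-13)(-14) − (-5)(-10) = 132
A_3→A_1: (-5)(-12.5) − (-2.5)(-14) = 27.5
Σ = 22
Area = |Σ|/2 = 11.

11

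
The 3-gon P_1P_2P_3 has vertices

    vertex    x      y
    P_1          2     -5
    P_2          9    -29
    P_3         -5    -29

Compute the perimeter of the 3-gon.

|P_1P_2| = √((7)² + (-24)²) = √625 = 25
|P_2P_3| = √((-14)² + (0)²) = √196 = 14
|P_3P_1| = √((7)² + (24)²) = √625 = 25
Perimeter = 25 + 14 + 25 = 64.

64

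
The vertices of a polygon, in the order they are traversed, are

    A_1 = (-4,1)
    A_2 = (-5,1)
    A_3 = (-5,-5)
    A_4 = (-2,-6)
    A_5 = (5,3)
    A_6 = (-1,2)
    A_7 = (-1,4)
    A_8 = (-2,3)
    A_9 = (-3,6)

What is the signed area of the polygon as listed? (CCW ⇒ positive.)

54.5

Σ = (1) + (30) + (20) + (24) + (13) + (-2) + (5) + (-3) + (21) = 109
Signed area = Σ/2 = 54.5 (positive ⇒ counter-clockwise traversal).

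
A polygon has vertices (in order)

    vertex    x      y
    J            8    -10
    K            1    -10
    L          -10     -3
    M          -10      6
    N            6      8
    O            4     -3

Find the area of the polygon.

222.5

Apply Gauss's area formula: 2A = Σ (x_i·y_{i+1} − x_{i+1}·y_i), indices taken mod 6.
Σ = (-70) + (-103) + (-90) + (-116) + (-50) + (-16) = -445
Area = |Σ|/2 = 222.5.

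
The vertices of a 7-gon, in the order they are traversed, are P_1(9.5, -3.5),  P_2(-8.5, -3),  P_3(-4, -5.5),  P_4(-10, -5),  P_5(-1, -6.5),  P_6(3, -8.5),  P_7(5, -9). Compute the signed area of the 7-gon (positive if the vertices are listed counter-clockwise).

56.5

Apply the surveyor's formula: 2A = Σ (x_i·y_{i+1} − x_{i+1}·y_i), indices taken mod 7.
P_1→P_2: (9.5)(-3) − (-8.5)(-3.5) = -58.25
P_2→P_3: (-8.5)(-5.5) − (-4)(-3) = 34.75
P_3→P_4: (-4)(-5) − (-10)(-5.5) = -35
P_4→P_5: (-10)(-6.5) − (-1)(-5) = 60
P_5→P_6: (-1)(-8.5) − (3)(-6.5) = 28
P_6→P_7: (3)(-9) − (5)(-8.5) = 15.5
P_7→P_1: (5)(-3.5) − (9.5)(-9) = 68
Σ = 113
Signed area = Σ/2 = 56.5 (positive ⇒ counter-clockwise traversal).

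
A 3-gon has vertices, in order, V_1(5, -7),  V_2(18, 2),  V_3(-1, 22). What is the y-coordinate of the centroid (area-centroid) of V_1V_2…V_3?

Apply Gauss's area formula. First the cross-terms c_i = x_i·y_{i+1} − x_{i+1}·y_i:
  136, 398, -103  ⇒  2A = 431, A = 215.5.
Then Σ (y_i + y_{i+1})·c_i = 7327, so ȳ = 7327 / (6·215.5) = 17/3.

17/3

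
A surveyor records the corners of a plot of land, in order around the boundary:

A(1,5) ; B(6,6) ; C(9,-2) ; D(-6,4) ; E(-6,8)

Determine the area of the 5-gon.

Apply the shoelace formula: 2A = Σ (x_i·y_{i+1} − x_{i+1}·y_i), indices taken mod 5.
Cross-terms: -24, -66, 24, -24, -38  ⇒  Σ = -128
Area = |Σ|/2 = 64.

64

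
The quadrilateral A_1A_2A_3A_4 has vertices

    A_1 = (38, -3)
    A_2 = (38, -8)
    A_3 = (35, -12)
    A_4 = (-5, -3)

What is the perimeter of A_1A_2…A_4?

|A_1A_2| = √((0)² + (-5)²) = √25 = 5
|A_2A_3| = √((-3)² + (-4)²) = √25 = 5
|A_3A_4| = √((-40)² + (9)²) = √1681 = 41
|A_4A_1| = √((43)² + (0)²) = √1849 = 43
Perimeter = 5 + 5 + 41 + 43 = 94.

94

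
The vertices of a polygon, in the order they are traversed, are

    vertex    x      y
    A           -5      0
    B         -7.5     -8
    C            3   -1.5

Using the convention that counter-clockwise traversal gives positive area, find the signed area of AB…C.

33.875

Apply Gauss's area formula: 2A = Σ (x_i·y_{i+1} − x_{i+1}·y_i), indices taken mod 3.
A→B: (-5)(-8) − (-7.5)(0) = 40
B→C: (-7.5)(-1.5) − (3)(-8) = 35.25
C→A: (3)(0) − (-5)(-1.5) = -7.5
Σ = 67.75
Signed area = Σ/2 = 33.875 (positive ⇒ counter-clockwise traversal).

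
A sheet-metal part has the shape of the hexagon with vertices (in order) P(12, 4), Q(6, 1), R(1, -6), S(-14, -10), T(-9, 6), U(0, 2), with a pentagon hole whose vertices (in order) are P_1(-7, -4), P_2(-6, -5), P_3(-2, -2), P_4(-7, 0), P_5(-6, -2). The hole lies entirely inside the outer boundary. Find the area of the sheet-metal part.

Outer boundary:
Apply the shoelace formula: 2A = Σ (x_i·y_{i+1} − x_{i+1}·y_i), indices taken mod 6.
P→Q: (12)(1) − (6)(4) = -12
Q→R: (6)(-6) − (1)(1) = -37
R→S: (1)(-10) − (-14)(-6) = -94
S→T: (-14)(6) − (-9)(-10) = -174
T→U: (-9)(2) − (0)(6) = -18
U→P: (0)(4) − (12)(2) = -24
Σ = -359
Area = |Σ|/2 = 179.5.
Hole:
Apply the shoelace (surveyor's) formula: 2A = Σ (x_i·y_{i+1} − x_{i+1}·y_i), indices taken mod 5.
P_1→P_2: (-7)(-5) − (-6)(-4) = 11
P_2→P_3: (-6)(-2) − (-2)(-5) = 2
P_3→P_4: (-2)(0) − (-7)(-2) = -14
P_4→P_5: (-7)(-2) − (-6)(0) = 14
P_5→P_1: (-6)(-4) − (-7)(-2) = 10
Σ = 23
Area = |Σ|/2 = 11.5.
Net area = 179.5 − 11.5 = 168.

168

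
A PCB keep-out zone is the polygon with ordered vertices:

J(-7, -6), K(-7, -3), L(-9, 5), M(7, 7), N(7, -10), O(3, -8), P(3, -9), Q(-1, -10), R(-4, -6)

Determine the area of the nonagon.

Apply the shoelace (surveyor's) formula: 2A = Σ (x_i·y_{i+1} − x_{i+1}·y_i), indices taken mod 9.
Σ = (-21) + (-62) + (-98) + (-119) + (-26) + (-3) + (-39) + (-34) + (-18) = -420
Area = |Σ|/2 = 210.

210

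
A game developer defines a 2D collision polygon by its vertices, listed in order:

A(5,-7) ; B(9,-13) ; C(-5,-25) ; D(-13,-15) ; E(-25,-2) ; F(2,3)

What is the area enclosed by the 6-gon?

495.5

Cross-terms: -2, -290, -250, -349, -71, -29  ⇒  Σ = -991
Area = |Σ|/2 = 495.5.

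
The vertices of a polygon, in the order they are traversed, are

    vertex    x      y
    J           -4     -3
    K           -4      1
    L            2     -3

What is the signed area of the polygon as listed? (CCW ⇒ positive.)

-12

Apply Gauss's area formula: 2A = Σ (x_i·y_{i+1} − x_{i+1}·y_i), indices taken mod 3.
Σ = (-16) + (10) + (-18) = -24
Signed area = Σ/2 = -12 (negative ⇒ clockwise traversal).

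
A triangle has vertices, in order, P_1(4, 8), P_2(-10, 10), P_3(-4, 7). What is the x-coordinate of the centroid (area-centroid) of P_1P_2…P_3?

-10/3

Apply Gauss's area formula. First the cross-terms c_i = x_i·y_{i+1} − x_{i+1}·y_i:
  120, -30, -60  ⇒  2A = 30, A = 15.
Then Σ (x_i + x_{i+1})·c_i = -300, so x̄ = -300 / (6·15) = -10/3.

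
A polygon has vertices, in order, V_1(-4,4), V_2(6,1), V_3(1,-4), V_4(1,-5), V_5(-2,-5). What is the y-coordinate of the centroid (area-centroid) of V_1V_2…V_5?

-122/291

Apply the shoelace (surveyor's) formula. First the cross-terms c_i = x_i·y_{i+1} − x_{i+1}·y_i:
  -28, -25, -1, -15, -28  ⇒  2A = -97, A = -48.5.
Then Σ (y_i + y_{i+1})·c_i = 122, so ȳ = 122 / (6·(-48.5)) = -122/291.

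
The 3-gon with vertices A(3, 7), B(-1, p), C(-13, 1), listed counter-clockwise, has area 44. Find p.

The doubled signed area Σ (x_i y_{i+1} − x_{i+1} y_i) is linear in p.
With p=0 it equals -88; the coefficient of p is 16 (from the two edges through B).
So 16·p + -88 = 2·44 = 88 ⇒ p = 11.

11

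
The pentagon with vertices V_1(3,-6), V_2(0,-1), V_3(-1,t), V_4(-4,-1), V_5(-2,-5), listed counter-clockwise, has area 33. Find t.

Write out the shoelace sum; only the two edges meeting at V_3 involve t:
2·Area = [(0·t − (-1)·(-1)) + ((-1)·(-1) − (-4)·t)] + 42
       = 4·t + 42 = 66
⇒ t = 6.

6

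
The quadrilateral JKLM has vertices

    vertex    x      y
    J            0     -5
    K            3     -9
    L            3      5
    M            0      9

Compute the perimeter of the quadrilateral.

|JK| = √((3)² + (-4)²) = √25 = 5
|KL| = √((0)² + (14)²) = √196 = 14
|LM| = √((-3)² + (4)²) = √25 = 5
|MJ| = √((0)² + (-14)²) = √196 = 14
Perimeter = 5 + 14 + 5 + 14 = 38.

38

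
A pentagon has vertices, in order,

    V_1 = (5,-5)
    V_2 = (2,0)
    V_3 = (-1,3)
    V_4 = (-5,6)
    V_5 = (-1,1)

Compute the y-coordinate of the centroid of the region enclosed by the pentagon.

Apply the shoelace formula. First the cross-terms c_i = x_i·y_{i+1} − x_{i+1}·y_i:
  10, 6, 9, 1, 0  ⇒  2A = 26, A = 13.
Then Σ (y_i + y_{i+1})·c_i = 56, so ȳ = 56 / (6·13) = 28/39.

28/39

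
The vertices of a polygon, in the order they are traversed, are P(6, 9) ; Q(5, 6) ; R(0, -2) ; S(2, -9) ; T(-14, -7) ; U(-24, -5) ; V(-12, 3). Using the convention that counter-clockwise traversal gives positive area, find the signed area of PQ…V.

-255.5

Apply the shoelace formula: 2A = Σ (x_i·y_{i+1} − x_{i+1}·y_i), indices taken mod 7.
Cross-terms: -9, -10, 4, -140, -98, -132, -126  ⇒  Σ = -511
Signed area = Σ/2 = -255.5 (negative ⇒ clockwise traversal).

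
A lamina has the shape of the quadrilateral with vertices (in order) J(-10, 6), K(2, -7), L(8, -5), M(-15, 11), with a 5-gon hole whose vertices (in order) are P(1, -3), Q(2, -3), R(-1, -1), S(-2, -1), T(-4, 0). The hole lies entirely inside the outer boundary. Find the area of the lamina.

66

Outer boundary:
Σ = (58) + (46) + (13) + (20) = 137
Area = |Σ|/2 = 68.5.
Hole:
Apply the surveyor's formula: 2A = Σ (x_i·y_{i+1} − x_{i+1}·y_i), indices taken mod 5.
Cross-terms: 3, -5, -1, -4, 12  ⇒  Σ = 5
Area = |Σ|/2 = 2.5.
Net area = 68.5 − 2.5 = 66.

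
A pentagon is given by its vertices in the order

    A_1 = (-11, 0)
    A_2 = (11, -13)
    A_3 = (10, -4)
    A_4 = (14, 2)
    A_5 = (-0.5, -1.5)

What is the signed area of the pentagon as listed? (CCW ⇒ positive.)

134.25

Cross-terms: 143, 86, 76, -20, -16.5  ⇒  Σ = 268.5
Signed area = Σ/2 = 134.25 (positive ⇒ counter-clockwise traversal).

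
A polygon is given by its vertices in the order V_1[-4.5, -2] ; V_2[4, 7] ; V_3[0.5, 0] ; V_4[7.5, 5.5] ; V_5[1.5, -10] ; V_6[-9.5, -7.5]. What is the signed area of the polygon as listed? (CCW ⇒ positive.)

Apply the shoelace formula: 2A = Σ (x_i·y_{i+1} − x_{i+1}·y_i), indices taken mod 6.
Σ = (-23.5) + (-3.5) + (2.75) + (-83.25) + (-106.25) + (-14.75) = -228.5
Signed area = Σ/2 = -114.25 (negative ⇒ clockwise traversal).

-114.25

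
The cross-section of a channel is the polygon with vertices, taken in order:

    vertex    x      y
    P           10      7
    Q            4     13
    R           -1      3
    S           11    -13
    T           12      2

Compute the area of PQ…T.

174.5

Apply the shoelace (surveyor's) formula: 2A = Σ (x_i·y_{i+1} − x_{i+1}·y_i), indices taken mod 5.
Cross-terms: 102, 25, -20, 178, 64  ⇒  Σ = 349
Area = |Σ|/2 = 174.5.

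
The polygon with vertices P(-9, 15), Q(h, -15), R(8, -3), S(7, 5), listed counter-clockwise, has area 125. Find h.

12

Write out the shoelace sum; only the two edges meeting at Q involve h:
2·Area = [((-9)·(-15) − h·15) + (h·(-3) − 8·(-15))] + 211
       = -18·h + 466 = 250
⇒ h = 12.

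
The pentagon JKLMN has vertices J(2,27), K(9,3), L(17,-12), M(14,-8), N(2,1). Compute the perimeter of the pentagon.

|JK| = √((7)² + (-24)²) = √625 = 25
|KL| = √((8)² + (-15)²) = √289 = 17
|LM| = √((-3)² + (4)²) = √25 = 5
|MN| = √((-12)² + (9)²) = √225 = 15
|NJ| = √((0)² + (26)²) = √676 = 26
Perimeter = 25 + 17 + 5 + 15 + 26 = 88.

88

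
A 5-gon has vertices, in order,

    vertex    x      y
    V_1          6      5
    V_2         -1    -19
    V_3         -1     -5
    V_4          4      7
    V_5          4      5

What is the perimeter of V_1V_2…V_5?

56

|V_1V_2| = √((-7)² + (-24)²) = √625 = 25
|V_2V_3| = √((0)² + (14)²) = √196 = 14
|V_3V_4| = √((5)² + (12)²) = √169 = 13
|V_4V_5| = √((0)² + (-2)²) = √4 = 2
|V_5V_1| = √((2)² + (0)²) = √4 = 2
Perimeter = 25 + 14 + 13 + 2 + 2 = 56.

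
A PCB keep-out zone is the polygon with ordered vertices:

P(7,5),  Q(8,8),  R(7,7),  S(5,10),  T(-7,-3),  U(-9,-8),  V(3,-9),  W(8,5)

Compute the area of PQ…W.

166

Apply the surveyor's formula: 2A = Σ (x_i·y_{i+1} − x_{i+1}·y_i), indices taken mod 8.
Σ = (16) + (0) + (35) + (55) + (29) + (105) + (87) + (5) = 332
Area = |Σ|/2 = 166.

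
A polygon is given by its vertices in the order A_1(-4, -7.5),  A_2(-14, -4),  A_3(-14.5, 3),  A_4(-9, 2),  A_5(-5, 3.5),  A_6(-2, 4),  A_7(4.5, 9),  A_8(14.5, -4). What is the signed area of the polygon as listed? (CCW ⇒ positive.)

Apply the shoelace (surveyor's) formula: 2A = Σ (x_i·y_{i+1} − x_{i+1}·y_i), indices taken mod 8.
Cross-terms: -89, -100, -2, -21.5, -13, -36, -148.5, -124.75  ⇒  Σ = -534.75
Signed area = Σ/2 = -267.375 (negative ⇒ clockwise traversal).

-267.375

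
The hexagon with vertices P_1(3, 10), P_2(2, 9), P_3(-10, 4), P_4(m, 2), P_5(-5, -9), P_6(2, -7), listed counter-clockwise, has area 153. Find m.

-9

The doubled signed area Σ (x_i y_{i+1} − x_{i+1} y_i) is linear in m.
With m=0 it equals 189; the coefficient of m is -13 (from the two edges through P_4).
So -13·m + 189 = 2·153 = 306 ⇒ m = -9.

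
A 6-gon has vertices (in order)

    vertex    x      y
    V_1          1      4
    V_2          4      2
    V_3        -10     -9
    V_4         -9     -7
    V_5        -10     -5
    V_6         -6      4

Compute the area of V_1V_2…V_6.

Apply the shoelace (surveyor's) formula: 2A = Σ (x_i·y_{i+1} − x_{i+1}·y_i), indices taken mod 6.
Cross-terms: -14, -16, -11, -25, -70, -28  ⇒  Σ = -164
Area = |Σ|/2 = 82.

82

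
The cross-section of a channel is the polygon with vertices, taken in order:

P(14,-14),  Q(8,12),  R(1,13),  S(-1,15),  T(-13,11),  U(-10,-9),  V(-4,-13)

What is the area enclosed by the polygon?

Σ = (280) + (92) + (28) + (184) + (227) + (94) + (238) = 1143
Area = |Σ|/2 = 571.5.

571.5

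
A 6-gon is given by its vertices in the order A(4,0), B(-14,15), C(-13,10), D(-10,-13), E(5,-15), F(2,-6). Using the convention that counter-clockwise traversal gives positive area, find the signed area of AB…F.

Apply the shoelace (surveyor's) formula: 2A = Σ (x_i·y_{i+1} − x_{i+1}·y_i), indices taken mod 6.
A→B: (4)(15) − (-14)(0) = 60
B→C: (-14)(10) − (-13)(15) = 55
C→D: (-13)(-13) − (-10)(10) = 269
D→E: (-10)(-15) − (5)(-13) = 215
E→F: (5)(-6) − (2)(-15) = 0
F→A: (2)(0) − (4)(-6) = 24
Σ = 623
Signed area = Σ/2 = 311.5 (positive ⇒ counter-clockwise traversal).

311.5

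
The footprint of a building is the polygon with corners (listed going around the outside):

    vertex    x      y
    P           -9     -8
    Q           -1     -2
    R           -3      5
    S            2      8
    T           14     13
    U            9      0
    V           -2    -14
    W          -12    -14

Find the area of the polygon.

267

Apply the shoelace (surveyor's) formula: 2A = Σ (x_i·y_{i+1} − x_{i+1}·y_i), indices taken mod 8.
Σ = (10) + (-11) + (-34) + (-86) + (-117) + (-126) + (-140) + (-30) = -534
Area = |Σ|/2 = 267.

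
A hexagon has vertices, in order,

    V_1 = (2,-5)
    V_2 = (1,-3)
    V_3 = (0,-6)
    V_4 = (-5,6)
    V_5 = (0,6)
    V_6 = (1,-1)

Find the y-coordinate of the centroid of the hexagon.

Apply the shoelace (surveyor's) formula. First the cross-terms c_i = x_i·y_{i+1} − x_{i+1}·y_i:
  -1, -6, -30, -30, -6, -3  ⇒  2A = -76, A = -38.
Then Σ (y_i + y_{i+1})·c_i = -310, so ȳ = -310 / (6·(-38)) = 155/114.

155/114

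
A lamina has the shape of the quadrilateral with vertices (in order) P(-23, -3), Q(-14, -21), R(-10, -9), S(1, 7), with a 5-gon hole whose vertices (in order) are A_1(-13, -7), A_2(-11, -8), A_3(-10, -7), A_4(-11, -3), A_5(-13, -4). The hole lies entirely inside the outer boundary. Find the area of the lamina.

216.5

Outer boundary:
Cross-terms: 441, -84, -61, 158  ⇒  Σ = 454
Area = |Σ|/2 = 227.
Hole:
Apply the shoelace (surveyor's) formula: 2A = Σ (x_i·y_{i+1} − x_{i+1}·y_i), indices taken mod 5.
A_1→A_2: (-13)(-8) − (-11)(-7) = 27
A_2→A_3: (-11)(-7) − (-10)(-8) = -3
A_3→A_4: (-10)(-3) − (-11)(-7) = -47
A_4→A_5: (-11)(-4) − (-13)(-3) = 5
A_5→A_1: (-13)(-7) − (-13)(-4) = 39
Σ = 21
Area = |Σ|/2 = 10.5.
Net area = 227 − 10.5 = 216.5.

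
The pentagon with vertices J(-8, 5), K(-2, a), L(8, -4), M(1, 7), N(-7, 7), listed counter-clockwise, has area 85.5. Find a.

The doubled signed area Σ (x_i y_{i+1} − x_{i+1} y_i) is linear in a.
With a=0 it equals 155; the coefficient of a is -16 (from the two edges through K).
So -16·a + 155 = 2·85.5 = 171 ⇒ a = -1.

-1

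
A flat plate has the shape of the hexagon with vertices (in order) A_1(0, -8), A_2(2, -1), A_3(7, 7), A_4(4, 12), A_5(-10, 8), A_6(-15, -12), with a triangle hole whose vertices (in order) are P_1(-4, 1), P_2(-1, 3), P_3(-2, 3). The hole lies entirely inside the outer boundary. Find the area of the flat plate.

Outer boundary:
Apply Gauss's area formula: 2A = Σ (x_i·y_{i+1} − x_{i+1}·y_i), indices taken mod 6.
Σ = (16) + (21) + (56) + (152) + (240) + (120) = 605
Area = |Σ|/2 = 302.5.
Hole:
Apply the surveyor's formula: 2A = Σ (x_i·y_{i+1} − x_{i+1}·y_i), indices taken mod 3.
Σ = (-11) + (3) + (10) = 2
Area = |Σ|/2 = 1.
Net area = 302.5 − 1 = 301.5.

301.5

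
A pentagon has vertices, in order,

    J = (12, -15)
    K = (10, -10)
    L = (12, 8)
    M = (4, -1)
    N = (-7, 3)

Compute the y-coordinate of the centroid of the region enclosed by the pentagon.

-569/195

Apply Gauss's area formula. First the cross-terms c_i = x_i·y_{i+1} − x_{i+1}·y_i:
  30, 200, -44, 5, 69  ⇒  2A = 260, A = 130.
Then Σ (y_i + y_{i+1})·c_i = -2276, so ȳ = -2276 / (6·130) = -569/195.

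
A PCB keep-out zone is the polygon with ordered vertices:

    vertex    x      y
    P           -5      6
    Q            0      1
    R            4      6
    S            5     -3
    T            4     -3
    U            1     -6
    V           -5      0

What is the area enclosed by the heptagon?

67.5

Apply the shoelace formula: 2A = Σ (x_i·y_{i+1} − x_{i+1}·y_i), indices taken mod 7.
Σ = (-5) + (-4) + (-42) + (-3) + (-21) + (-30) + (-30) = -135
Area = |Σ|/2 = 67.5.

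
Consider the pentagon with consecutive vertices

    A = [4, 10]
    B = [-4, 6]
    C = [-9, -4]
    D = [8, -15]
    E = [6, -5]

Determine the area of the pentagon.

215.5

Apply the surveyor's formula: 2A = Σ (x_i·y_{i+1} − x_{i+1}·y_i), indices taken mod 5.
Cross-terms: 64, 70, 167, 50, 80  ⇒  Σ = 431
Area = |Σ|/2 = 215.5.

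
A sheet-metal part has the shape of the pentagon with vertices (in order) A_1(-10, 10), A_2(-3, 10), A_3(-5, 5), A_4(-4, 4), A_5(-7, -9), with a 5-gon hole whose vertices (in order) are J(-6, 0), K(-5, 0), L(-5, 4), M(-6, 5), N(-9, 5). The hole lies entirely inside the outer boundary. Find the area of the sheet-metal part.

53.5

Outer boundary:
Apply the shoelace (surveyor's) formula: 2A = Σ (x_i·y_{i+1} − x_{i+1}·y_i), indices taken mod 5.
Σ = (-70) + (35) + (0) + (64) + (-160) = -131
Area = |Σ|/2 = 65.5.
Hole:
Apply the shoelace (surveyor's) formula: 2A = Σ (x_i·y_{i+1} − x_{i+1}·y_i), indices taken mod 5.
Σ = (0) + (-20) + (-1) + (15) + (30) = 24
Area = |Σ|/2 = 12.
Net area = 65.5 − 12 = 53.5.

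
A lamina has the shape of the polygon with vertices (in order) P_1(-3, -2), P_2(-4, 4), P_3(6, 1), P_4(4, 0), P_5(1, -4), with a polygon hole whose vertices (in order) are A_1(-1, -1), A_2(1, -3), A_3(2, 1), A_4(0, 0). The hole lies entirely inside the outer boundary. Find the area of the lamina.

Outer boundary:
P_1→P_2: (-3)(4) − (-4)(-2) = -20
P_2→P_3: (-4)(1) − (6)(4) = -28
P_3→P_4: (6)(0) − (4)(1) = -4
P_4→P_5: (4)(-4) − (1)(0) = -16
P_5→P_1: (1)(-2) − (-3)(-4) = -14
Σ = -82
Area = |Σ|/2 = 41.
Hole:
A_1→A_2: (-1)(-3) − (1)(-1) = 4
A_2→A_3: (1)(1) − (2)(-3) = 7
A_3→A_4: (2)(0) − (0)(1) = 0
A_4→A_1: (0)(-1) − (-1)(0) = 0
Σ = 11
Area = |Σ|/2 = 5.5.
Net area = 41 − 5.5 = 35.5.

35.5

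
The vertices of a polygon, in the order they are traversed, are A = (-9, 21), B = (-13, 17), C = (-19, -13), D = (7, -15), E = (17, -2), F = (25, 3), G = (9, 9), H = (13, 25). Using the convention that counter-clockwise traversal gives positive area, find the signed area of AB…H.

Apply the shoelace (surveyor's) formula: 2A = Σ (x_i·y_{i+1} − x_{i+1}·y_i), indices taken mod 8.
Σ = (120) + (492) + (376) + (241) + (101) + (198) + (108) + (498) = 2134
Signed area = Σ/2 = 1067 (positive ⇒ counter-clockwise traversal).

1067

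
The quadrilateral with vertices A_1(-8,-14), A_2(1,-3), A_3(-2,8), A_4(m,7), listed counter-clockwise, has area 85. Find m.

Write out the shoelace sum; only the two edges meeting at A_4 involve m:
2·Area = [((-2)·7 − m·8) + (m·(-14) − (-8)·7)] + 40
       = -22·m + 82 = 170
⇒ m = -4.

-4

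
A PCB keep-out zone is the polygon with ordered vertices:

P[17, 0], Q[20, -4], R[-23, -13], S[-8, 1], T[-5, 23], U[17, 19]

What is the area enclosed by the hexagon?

P→Q: (17)(-4) − (20)(0) = -68
Q→R: (20)(-13) − (-23)(-4) = -352
R→S: (-23)(1) − (-8)(-13) = -127
S→T: (-8)(23) − (-5)(1) = -179
T→U: (-5)(19) − (17)(23) = -486
U→P: (17)(0) − (17)(19) = -323
Σ = -1535
Area = |Σ|/2 = 767.5.

767.5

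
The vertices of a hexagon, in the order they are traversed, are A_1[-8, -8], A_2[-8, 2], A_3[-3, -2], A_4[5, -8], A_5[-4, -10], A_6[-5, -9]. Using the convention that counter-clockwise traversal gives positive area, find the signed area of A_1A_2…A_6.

-76

Σ = (-80) + (22) + (34) + (-82) + (-14) + (-32) = -152
Signed area = Σ/2 = -76 (negative ⇒ clockwise traversal).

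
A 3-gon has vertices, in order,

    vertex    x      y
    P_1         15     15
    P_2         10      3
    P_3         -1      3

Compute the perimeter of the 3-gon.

|P_1P_2| = √((-5)² + (-12)²) = √169 = 13
|P_2P_3| = √((-11)² + (0)²) = √121 = 11
|P_3P_1| = √((16)² + (12)²) = √400 = 20
Perimeter = 13 + 11 + 20 = 44.

44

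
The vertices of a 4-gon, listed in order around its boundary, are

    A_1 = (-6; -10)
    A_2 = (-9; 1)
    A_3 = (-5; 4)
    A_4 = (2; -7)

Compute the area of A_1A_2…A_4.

81

Cross-terms: -96, -31, 27, -62  ⇒  Σ = -162
Area = |Σ|/2 = 81.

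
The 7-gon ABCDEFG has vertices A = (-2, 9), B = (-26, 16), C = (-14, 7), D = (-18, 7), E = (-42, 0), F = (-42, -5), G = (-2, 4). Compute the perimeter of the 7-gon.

120

|AB| = √((-24)² + (7)²) = √625 = 25
|BC| = √((12)² + (-9)²) = √225 = 15
|CD| = √((-4)² + (0)²) = √16 = 4
|DE| = √((-24)² + (-7)²) = √625 = 25
|EF| = √((0)² + (-5)²) = √25 = 5
|FG| = √((40)² + (9)²) = √1681 = 41
|GA| = √((0)² + (5)²) = √25 = 5
Perimeter = 25 + 15 + 4 + 25 + 5 + 41 + 5 = 120.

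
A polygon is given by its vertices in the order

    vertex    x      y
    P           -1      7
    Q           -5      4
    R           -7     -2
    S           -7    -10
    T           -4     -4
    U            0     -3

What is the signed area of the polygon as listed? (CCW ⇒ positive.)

Cross-terms: 31, 38, 56, -12, 12, -3  ⇒  Σ = 122
Signed area = Σ/2 = 61 (positive ⇒ counter-clockwise traversal).

61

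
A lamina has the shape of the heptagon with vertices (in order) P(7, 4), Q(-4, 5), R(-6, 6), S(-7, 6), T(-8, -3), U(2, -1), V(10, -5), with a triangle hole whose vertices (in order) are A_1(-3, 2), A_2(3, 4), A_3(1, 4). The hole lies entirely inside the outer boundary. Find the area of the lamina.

Outer boundary:
Apply the shoelace formula: 2A = Σ (x_i·y_{i+1} − x_{i+1}·y_i), indices taken mod 7.
Σ = (51) + (6) + (6) + (69) + (14) + (0) + (75) = 221
Area = |Σ|/2 = 110.5.
Hole:
Σ = (-18) + (8) + (14) = 4
Area = |Σ|/2 = 2.
Net area = 110.5 − 2 = 108.5.

108.5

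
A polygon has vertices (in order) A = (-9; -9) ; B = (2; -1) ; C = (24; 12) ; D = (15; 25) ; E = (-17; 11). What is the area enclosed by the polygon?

668.5

Apply the surveyor's formula: 2A = Σ (x_i·y_{i+1} − x_{i+1}·y_i), indices taken mod 5.
Σ = (27) + (48) + (420) + (590) + (252) = 1337
Area = |Σ|/2 = 668.5.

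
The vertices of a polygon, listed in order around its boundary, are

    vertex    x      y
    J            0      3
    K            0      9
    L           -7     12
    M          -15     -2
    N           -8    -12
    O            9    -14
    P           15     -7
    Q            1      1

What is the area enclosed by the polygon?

Apply the shoelace formula: 2A = Σ (x_i·y_{i+1} − x_{i+1}·y_i), indices taken mod 8.
Σ = (0) + (63) + (194) + (164) + (220) + (147) + (22) + (3) = 813
Area = |Σ|/2 = 406.5.

406.5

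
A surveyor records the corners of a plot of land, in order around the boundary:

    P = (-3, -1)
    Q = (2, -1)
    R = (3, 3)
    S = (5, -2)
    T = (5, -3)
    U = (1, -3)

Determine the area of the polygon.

Apply the shoelace formula: 2A = Σ (x_i·y_{i+1} − x_{i+1}·y_i), indices taken mod 6.
Σ = (5) + (9) + (-21) + (-5) + (-12) + (-10) = -34
Area = |Σ|/2 = 17.

17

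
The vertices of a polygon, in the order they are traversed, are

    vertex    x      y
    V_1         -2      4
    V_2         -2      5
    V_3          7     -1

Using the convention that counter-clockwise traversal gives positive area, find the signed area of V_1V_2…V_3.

Apply the surveyor's formula: 2A = Σ (x_i·y_{i+1} − x_{i+1}·y_i), indices taken mod 3.
Σ = (-2) + (-33) + (26) = -9
Signed area = Σ/2 = -4.5 (negative ⇒ clockwise traversal).

-4.5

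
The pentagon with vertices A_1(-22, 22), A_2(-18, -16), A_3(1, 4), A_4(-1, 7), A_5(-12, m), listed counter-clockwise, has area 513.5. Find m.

The doubled signed area Σ (x_i y_{i+1} − x_{i+1} y_i) is linear in m.
With m=0 it equals 523; the coefficient of m is 21 (from the two edges through A_5).
So 21·m + 523 = 2·513.5 = 1027 ⇒ m = 24.

24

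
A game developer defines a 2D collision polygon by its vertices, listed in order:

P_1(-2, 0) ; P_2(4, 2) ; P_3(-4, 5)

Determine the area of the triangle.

17

Apply the surveyor's formula: 2A = Σ (x_i·y_{i+1} − x_{i+1}·y_i), indices taken mod 3.
Σ = (-4) + (28) + (10) = 34
Area = |Σ|/2 = 17.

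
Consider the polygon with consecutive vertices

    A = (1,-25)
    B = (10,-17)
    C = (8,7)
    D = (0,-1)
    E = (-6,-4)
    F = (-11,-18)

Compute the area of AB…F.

391

Apply the shoelace formula: 2A = Σ (x_i·y_{i+1} − x_{i+1}·y_i), indices taken mod 6.
Cross-terms: 233, 206, -8, -6, 64, 293  ⇒  Σ = 782
Area = |Σ|/2 = 391.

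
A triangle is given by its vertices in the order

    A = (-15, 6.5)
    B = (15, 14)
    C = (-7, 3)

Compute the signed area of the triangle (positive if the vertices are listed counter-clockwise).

-82.5

Σ = (-307.5) + (143) + (-0.5) = -165
Signed area = Σ/2 = -82.5 (negative ⇒ clockwise traversal).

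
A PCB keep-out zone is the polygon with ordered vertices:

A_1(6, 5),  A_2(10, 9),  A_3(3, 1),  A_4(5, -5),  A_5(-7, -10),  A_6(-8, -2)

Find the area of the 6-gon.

106

Σ = (4) + (-17) + (-20) + (-85) + (-66) + (-28) = -212
Area = |Σ|/2 = 106.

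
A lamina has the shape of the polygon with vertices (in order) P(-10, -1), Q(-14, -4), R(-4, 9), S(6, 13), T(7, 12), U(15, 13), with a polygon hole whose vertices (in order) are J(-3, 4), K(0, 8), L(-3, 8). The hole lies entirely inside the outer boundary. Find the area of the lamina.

101.5

Outer boundary:
Apply Gauss's area formula: 2A = Σ (x_i·y_{i+1} − x_{i+1}·y_i), indices taken mod 6.
Σ = (26) + (-142) + (-106) + (-19) + (-89) + (115) = -215
Area = |Σ|/2 = 107.5.
Hole:
Apply the shoelace formula: 2A = Σ (x_i·y_{i+1} − x_{i+1}·y_i), indices taken mod 3.
Σ = (-24) + (24) + (12) = 12
Area = |Σ|/2 = 6.
Net area = 107.5 − 6 = 101.5.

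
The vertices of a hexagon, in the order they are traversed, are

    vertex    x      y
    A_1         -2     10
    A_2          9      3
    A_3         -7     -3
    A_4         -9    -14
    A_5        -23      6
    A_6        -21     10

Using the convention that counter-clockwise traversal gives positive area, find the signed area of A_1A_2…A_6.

A_1→A_2: (-2)(3) − (9)(10) = -96
A_2→A_3: (9)(-3) − (-7)(3) = -6
A_3→A_4: (-7)(-14) − (-9)(-3) = 71
A_4→A_5: (-9)(6) − (-23)(-14) = -376
A_5→A_6: (-23)(10) − (-21)(6) = -104
A_6→A_1: (-21)(10) − (-2)(10) = -190
Σ = -701
Signed area = Σ/2 = -350.5 (negative ⇒ clockwise traversal).

-350.5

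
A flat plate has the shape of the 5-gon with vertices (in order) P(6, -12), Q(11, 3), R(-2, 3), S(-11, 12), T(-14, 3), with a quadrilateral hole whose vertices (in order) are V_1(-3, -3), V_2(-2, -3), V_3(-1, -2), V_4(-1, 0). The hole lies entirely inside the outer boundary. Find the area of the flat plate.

Outer boundary:
Cross-terms: 150, 39, 9, 135, 150  ⇒  Σ = 483
Area = |Σ|/2 = 241.5.
Hole:
Σ = (3) + (1) + (-2) + (3) = 5
Area = |Σ|/2 = 2.5.
Net area = 241.5 − 2.5 = 239.

239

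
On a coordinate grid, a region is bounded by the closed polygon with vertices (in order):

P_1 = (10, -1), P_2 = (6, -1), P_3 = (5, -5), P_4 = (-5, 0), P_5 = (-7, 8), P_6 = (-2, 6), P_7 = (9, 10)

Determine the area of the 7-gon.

Apply the shoelace formula: 2A = Σ (x_i·y_{i+1} − x_{i+1}·y_i), indices taken mod 7.
P_1→P_2: (10)(-1) − (6)(-1) = -4
P_2→P_3: (6)(-5) − (5)(-1) = -25
P_3→P_4: (5)(0) − (-5)(-5) = -25
P_4→P_5: (-5)(8) − (-7)(0) = -40
P_5→P_6: (-7)(6) − (-2)(8) = -26
P_6→P_7: (-2)(10) − (9)(6) = -74
P_7→P_1: (9)(-1) − (10)(10) = -109
Σ = -303
Area = |Σ|/2 = 151.5.

151.5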